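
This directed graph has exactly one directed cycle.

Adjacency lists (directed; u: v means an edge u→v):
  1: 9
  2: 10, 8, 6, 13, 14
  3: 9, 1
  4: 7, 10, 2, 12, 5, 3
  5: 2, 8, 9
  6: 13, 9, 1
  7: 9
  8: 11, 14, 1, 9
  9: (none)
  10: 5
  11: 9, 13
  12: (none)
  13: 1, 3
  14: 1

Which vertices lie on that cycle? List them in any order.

DFS with gray/black marking from 5:
5 gray
  2 gray
    10 gray
      10→5: 5 is gray → back edge
Back edge closes the cycle 5 → 2 → 10 → 5; its vertices are {2, 5, 10}.

2, 5, 10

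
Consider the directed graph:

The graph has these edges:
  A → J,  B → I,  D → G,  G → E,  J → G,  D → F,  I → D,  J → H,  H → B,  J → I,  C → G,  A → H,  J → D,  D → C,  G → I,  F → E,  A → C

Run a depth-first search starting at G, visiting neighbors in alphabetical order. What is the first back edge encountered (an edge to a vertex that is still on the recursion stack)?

DFS from G (visiting neighbors in alphabetical order); mark gray on enter, black on exit:
G gray
  E gray
  E black
  I gray
    D gray
      C gray
        C→G: G is gray → back edge
First back edge: C → G.

C→G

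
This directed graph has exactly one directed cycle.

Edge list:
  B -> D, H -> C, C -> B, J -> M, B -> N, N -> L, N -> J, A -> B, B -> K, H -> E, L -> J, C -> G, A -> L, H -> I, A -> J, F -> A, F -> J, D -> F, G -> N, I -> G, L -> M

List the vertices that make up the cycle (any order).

DFS with gray/black marking from B:
B gray
  N gray
    J gray
      M gray
      M black
    J black
    L gray
      L→J: J black — skip
      L→M: M black — skip
    L black
  N black
  K gray
  K black
  D gray
    F gray
      A gray
        A→J: J black — skip
        A→B: B is gray → back edge
Back edge closes the cycle B → D → F → A → B; its vertices are {A, B, D, F}.

A, B, D, F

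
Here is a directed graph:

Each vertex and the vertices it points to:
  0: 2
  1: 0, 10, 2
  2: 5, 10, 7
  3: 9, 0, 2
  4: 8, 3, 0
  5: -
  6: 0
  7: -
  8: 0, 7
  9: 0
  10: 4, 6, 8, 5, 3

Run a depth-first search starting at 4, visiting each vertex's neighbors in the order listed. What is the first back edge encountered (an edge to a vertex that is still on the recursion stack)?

10->4

DFS from 4 (visiting each vertex's neighbors in the order listed); mark gray on enter, black on exit:
4 gray
  8 gray
    0 gray
      2 gray
        5 gray
        5 black
        10 gray
          10→4: 4 is gray → back edge
First back edge: 10 → 4.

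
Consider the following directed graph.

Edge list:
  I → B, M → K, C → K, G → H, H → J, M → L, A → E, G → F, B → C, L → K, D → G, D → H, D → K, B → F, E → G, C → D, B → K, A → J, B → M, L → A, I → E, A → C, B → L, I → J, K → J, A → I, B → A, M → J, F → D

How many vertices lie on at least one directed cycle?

A vertex is on a directed cycle iff it belongs to a strongly connected component of size ≥ 2 (or has a self-loop).
The vertices on cycles are {A, B, D, F, G, I, L, M} — 8 in total.

8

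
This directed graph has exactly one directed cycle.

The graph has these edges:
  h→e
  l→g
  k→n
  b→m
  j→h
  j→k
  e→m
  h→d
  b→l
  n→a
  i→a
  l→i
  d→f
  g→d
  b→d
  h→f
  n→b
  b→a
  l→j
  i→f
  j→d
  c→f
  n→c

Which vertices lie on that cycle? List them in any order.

DFS with gray/black marking from l:
l gray
  i gray
    f gray
    f black
    a gray
    a black
  i black
  j gray
    h gray
      h→f: f black — skip
      e gray
        m gray
        m black
      e black
      d gray
        d→f: f black — skip
      d black
    h black
    j→d: d black — skip
    k gray
      n gray
        n→a: a black — skip
        c gray
          c→f: f black — skip
        c black
        b gray
          b→d: d black — skip
          b→l: l is gray → back edge
Back edge closes the cycle l → j → k → n → b → l; its vertices are {b, j, k, l, n}.

b, j, k, l, n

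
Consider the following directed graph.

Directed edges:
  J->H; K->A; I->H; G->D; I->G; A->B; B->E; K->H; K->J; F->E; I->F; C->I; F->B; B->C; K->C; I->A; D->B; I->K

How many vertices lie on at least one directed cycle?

8

A vertex is on a directed cycle iff it belongs to a strongly connected component of size ≥ 2 (or has a self-loop).
The vertices on cycles are {A, B, C, D, F, G, I, K} — 8 in total.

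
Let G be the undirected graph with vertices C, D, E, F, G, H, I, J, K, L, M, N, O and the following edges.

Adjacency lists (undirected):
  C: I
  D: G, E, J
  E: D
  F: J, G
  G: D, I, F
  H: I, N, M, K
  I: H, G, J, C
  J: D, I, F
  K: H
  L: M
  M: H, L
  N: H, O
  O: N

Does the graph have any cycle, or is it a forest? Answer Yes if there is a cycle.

DFS, tracking each vertex's parent; an edge to a visited non-parent vertex closes a cycle.
Start from K:
visit K (parent –)
  visit H (parent K)
    visit I (parent H)
      I–H: parent, skip
      visit G (parent I)
        visit D (parent G)
          D–G: parent, skip
          visit E (parent D)
            E–D: parent, skip
          visit J (parent D)
            J–D: parent, skip
            J–I: I visited and ≠ parent → cycle
Cycle: I – G – D – J – I.

Yes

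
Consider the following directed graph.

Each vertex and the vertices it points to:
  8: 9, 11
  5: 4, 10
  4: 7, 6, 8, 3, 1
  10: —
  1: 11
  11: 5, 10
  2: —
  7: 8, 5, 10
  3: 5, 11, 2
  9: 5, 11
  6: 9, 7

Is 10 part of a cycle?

No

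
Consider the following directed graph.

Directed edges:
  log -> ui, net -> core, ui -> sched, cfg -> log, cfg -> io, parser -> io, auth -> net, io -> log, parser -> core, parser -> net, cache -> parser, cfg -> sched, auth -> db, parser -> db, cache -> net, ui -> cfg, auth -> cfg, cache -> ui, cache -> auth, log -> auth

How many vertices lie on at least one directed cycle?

5

A vertex is on a directed cycle iff it belongs to a strongly connected component of size ≥ 2 (or has a self-loop).
The vertices on cycles are {io, ui, cfg, log, auth} — 5 in total.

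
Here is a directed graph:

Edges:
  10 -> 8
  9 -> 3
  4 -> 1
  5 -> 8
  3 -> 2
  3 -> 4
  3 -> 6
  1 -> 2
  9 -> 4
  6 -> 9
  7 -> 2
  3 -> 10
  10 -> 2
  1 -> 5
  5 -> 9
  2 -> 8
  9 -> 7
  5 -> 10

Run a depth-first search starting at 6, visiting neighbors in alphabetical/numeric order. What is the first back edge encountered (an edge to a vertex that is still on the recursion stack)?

DFS from 6 (visiting neighbors in alphabetical/numeric order); mark gray on enter, black on exit:
6 gray
  9 gray
    3 gray
      2 gray
        8 gray
        8 black
      2 black
      4 gray
        1 gray
          1→2: 2 black — skip
          5 gray
            5→8: 8 black — skip
            5→9: 9 is gray → back edge
First back edge: 5 → 9.

5->9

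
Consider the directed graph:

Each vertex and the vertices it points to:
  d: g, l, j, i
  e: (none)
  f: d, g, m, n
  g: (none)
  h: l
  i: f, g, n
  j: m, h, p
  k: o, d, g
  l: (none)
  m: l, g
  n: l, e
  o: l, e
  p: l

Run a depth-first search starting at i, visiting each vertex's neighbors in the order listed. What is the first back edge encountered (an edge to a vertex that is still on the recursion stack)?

d->i

DFS from i (visiting each vertex's neighbors in the order listed); mark gray on enter, black on exit:
i gray
  f gray
    d gray
      g gray
      g black
      l gray
      l black
      j gray
        m gray
          m→l: l black — skip
          m→g: g black — skip
        m black
        h gray
          h→l: l black — skip
        h black
        p gray
          p→l: l black — skip
        p black
      j black
      d→i: i is gray → back edge
First back edge: d → i.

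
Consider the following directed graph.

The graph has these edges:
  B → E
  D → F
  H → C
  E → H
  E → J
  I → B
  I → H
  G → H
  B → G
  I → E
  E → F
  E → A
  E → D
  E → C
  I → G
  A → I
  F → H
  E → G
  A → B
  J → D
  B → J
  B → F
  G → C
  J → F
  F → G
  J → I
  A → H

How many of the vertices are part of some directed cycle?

A vertex is on a directed cycle iff it belongs to a strongly connected component of size ≥ 2 (or has a self-loop).
The vertices on cycles are {A, B, E, I, J} — 5 in total.

5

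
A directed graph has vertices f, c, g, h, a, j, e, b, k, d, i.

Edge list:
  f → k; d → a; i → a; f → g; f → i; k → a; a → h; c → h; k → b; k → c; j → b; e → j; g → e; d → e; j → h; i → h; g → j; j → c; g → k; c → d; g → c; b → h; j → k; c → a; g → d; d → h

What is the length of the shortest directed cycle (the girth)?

4

For each vertex v, BFS finds the shortest path from v back to v.
The shortest such closed walk is e → j → c → d → e, length 4.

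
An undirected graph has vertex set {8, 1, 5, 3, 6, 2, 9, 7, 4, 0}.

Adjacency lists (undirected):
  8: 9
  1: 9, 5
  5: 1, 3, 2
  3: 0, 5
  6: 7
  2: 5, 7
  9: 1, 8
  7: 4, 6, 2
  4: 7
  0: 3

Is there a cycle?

No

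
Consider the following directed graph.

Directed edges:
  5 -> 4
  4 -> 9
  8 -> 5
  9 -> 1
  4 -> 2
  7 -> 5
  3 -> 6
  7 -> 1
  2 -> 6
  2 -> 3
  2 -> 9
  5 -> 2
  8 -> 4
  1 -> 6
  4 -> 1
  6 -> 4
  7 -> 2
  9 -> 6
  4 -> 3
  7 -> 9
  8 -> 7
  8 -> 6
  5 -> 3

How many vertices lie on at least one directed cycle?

A vertex is on a directed cycle iff it belongs to a strongly connected component of size ≥ 2 (or has a self-loop).
The vertices on cycles are {1, 2, 3, 4, 6, 9} — 6 in total.

6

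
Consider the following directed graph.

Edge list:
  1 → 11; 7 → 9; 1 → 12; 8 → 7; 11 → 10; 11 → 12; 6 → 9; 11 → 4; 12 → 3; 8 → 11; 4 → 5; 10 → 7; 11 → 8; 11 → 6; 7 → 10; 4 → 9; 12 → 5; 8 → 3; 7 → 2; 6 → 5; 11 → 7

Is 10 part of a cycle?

Yes

10 is on a cycle iff 10 can reach itself via ≥1 edge.
10 → 7 → 10 — yes.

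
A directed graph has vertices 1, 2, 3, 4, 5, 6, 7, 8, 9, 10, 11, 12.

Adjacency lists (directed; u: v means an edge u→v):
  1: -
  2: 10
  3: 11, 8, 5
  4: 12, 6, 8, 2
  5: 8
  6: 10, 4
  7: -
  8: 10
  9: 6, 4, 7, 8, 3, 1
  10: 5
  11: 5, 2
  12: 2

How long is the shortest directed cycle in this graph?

For each vertex v, BFS finds the shortest path from v back to v.
The shortest such closed walk is 4 → 6 → 4, length 2.

2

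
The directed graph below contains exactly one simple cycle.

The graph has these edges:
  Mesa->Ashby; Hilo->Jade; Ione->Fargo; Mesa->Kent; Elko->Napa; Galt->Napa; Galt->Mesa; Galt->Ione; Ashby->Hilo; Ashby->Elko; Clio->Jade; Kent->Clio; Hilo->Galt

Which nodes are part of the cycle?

DFS with gray/black marking from Galt:
Galt gray
  Ione gray
    Fargo gray
    Fargo black
  Ione black
  Mesa gray
    Kent gray
      Clio gray
        Jade gray
        Jade black
      Clio black
    Kent black
    Ashby gray
      Hilo gray
        Hilo→Jade: Jade black — skip
        Hilo→Galt: Galt is gray → back edge
Back edge closes the cycle Galt → Mesa → Ashby → Hilo → Galt; its vertices are {Galt, Hilo, Mesa, Ashby}.

Galt, Hilo, Mesa, Ashby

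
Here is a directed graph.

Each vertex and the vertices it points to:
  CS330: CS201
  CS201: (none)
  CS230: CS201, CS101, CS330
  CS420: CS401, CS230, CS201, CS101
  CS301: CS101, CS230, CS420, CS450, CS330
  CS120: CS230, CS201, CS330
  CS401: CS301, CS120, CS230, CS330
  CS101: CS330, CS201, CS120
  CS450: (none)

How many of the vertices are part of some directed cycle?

6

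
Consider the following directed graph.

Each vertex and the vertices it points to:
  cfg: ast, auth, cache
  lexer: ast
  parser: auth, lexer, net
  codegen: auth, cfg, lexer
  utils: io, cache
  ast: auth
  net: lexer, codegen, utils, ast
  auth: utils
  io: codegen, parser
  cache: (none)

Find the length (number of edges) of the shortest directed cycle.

For each vertex v, BFS finds the shortest path from v back to v.
The shortest such closed walk is utils → io → parser → auth → utils, length 4.

4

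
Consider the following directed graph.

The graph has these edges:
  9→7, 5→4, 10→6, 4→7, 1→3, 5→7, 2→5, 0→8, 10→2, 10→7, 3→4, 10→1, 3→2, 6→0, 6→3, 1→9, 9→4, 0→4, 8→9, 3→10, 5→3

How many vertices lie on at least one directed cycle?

A vertex is on a directed cycle iff it belongs to a strongly connected component of size ≥ 2 (or has a self-loop).
The vertices on cycles are {1, 2, 3, 5, 6, 10} — 6 in total.

6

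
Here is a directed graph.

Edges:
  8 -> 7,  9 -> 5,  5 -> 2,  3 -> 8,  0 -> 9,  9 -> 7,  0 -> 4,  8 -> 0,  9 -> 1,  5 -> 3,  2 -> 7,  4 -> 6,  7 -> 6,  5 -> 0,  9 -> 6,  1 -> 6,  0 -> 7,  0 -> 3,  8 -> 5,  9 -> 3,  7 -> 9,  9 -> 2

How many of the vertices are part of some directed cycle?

A vertex is on a directed cycle iff it belongs to a strongly connected component of size ≥ 2 (or has a self-loop).
The vertices on cycles are {0, 2, 3, 5, 7, 8, 9} — 7 in total.

7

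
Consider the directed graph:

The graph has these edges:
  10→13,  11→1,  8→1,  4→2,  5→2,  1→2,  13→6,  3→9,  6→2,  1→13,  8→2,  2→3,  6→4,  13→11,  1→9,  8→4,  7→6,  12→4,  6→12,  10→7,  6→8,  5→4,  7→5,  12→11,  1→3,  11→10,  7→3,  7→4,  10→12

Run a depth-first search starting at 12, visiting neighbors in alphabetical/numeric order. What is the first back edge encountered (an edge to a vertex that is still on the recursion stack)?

8->1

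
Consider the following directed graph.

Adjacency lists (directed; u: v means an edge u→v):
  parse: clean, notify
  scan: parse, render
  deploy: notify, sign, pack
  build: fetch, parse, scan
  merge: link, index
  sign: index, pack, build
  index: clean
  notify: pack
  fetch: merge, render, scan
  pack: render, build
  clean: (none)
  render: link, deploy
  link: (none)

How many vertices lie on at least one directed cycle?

9

A vertex is on a directed cycle iff it belongs to a strongly connected component of size ≥ 2 (or has a self-loop).
The vertices on cycles are {pack, scan, sign, build, fetch, parse, deploy, notify, render} — 9 in total.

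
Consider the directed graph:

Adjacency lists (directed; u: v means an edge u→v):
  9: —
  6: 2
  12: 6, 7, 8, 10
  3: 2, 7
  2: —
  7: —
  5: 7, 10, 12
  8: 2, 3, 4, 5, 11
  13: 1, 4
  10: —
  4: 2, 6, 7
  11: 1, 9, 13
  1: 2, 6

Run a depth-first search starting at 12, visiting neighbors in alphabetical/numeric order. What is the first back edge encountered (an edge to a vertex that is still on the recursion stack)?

5->12

DFS from 12 (visiting neighbors in alphabetical/numeric order); mark gray on enter, black on exit:
12 gray
  6 gray
    2 gray
    2 black
  6 black
  7 gray
  7 black
  8 gray
    8→2: 2 black — skip
    3 gray
      3→2: 2 black — skip
      3→7: 7 black — skip
    3 black
    4 gray
      4→2: 2 black — skip
      4→6: 6 black — skip
      4→7: 7 black — skip
    4 black
    5 gray
      5→7: 7 black — skip
      10 gray
      10 black
      5→12: 12 is gray → back edge
First back edge: 5 → 12.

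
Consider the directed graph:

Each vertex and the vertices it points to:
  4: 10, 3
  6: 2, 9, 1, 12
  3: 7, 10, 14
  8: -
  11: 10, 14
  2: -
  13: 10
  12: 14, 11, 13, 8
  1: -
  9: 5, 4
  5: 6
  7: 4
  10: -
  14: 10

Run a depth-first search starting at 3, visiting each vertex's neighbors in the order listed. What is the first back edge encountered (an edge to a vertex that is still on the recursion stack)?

DFS from 3 (visiting each vertex's neighbors in the order listed); mark gray on enter, black on exit:
3 gray
  7 gray
    4 gray
      10 gray
      10 black
      4→3: 3 is gray → back edge
First back edge: 4 → 3.

4→3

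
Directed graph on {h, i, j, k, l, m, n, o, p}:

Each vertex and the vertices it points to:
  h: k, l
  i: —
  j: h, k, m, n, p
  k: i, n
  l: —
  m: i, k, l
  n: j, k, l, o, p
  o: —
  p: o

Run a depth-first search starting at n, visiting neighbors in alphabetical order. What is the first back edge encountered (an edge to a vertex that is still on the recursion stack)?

DFS from n (visiting neighbors in alphabetical order); mark gray on enter, black on exit:
n gray
  j gray
    h gray
      k gray
        i gray
        i black
        k→n: n is gray → back edge
First back edge: k → n.

k->n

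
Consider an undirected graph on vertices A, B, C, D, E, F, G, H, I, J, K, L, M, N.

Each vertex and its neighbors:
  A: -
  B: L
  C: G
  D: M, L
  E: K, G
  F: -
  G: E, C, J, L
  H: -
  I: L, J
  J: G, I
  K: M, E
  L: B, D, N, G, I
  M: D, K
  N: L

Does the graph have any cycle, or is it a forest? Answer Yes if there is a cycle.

DFS, tracking each vertex's parent; an edge to a visited non-parent vertex closes a cycle.
Start from A:
visit A (parent –)
visit B (parent –)
  visit L (parent B)
    L–B: parent, skip
    visit D (parent L)
      visit M (parent D)
        M–D: parent, skip
        visit K (parent M)
          K–M: parent, skip
          visit E (parent K)
            E–K: parent, skip
            visit G (parent E)
              G–E: parent, skip
              visit C (parent G)
                C–G: parent, skip
              visit J (parent G)
                J–G: parent, skip
                visit I (parent J)
                  I–L: L visited and ≠ parent → cycle
Cycle: L – D – M – K – E – G – J – I – L.

Yes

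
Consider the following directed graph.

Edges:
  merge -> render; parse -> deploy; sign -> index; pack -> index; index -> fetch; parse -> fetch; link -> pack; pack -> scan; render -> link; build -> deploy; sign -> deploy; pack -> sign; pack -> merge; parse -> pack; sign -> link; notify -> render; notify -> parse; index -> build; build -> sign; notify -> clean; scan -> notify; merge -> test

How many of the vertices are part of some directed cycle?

A vertex is on a directed cycle iff it belongs to a strongly connected component of size ≥ 2 (or has a self-loop).
The vertices on cycles are {link, pack, scan, sign, build, index, merge, parse, notify, render} — 10 in total.

10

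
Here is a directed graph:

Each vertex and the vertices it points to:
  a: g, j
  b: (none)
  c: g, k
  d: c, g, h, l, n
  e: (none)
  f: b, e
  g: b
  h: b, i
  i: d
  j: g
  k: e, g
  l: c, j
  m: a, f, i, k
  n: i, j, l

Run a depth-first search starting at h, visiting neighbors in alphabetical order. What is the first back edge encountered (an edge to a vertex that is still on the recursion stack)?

DFS from h (visiting neighbors in alphabetical order); mark gray on enter, black on exit:
h gray
  b gray
  b black
  i gray
    d gray
      c gray
        g gray
          g→b: b black — skip
        g black
        k gray
          e gray
          e black
          k→g: g black — skip
        k black
      c black
      d→g: g black — skip
      d→h: h is gray → back edge
First back edge: d → h.

d→h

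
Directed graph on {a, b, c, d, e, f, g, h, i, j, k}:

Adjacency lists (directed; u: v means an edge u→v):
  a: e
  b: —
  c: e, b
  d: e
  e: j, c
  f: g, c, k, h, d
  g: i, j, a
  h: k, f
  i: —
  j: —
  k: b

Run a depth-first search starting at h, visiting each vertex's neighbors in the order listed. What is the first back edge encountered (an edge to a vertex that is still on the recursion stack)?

c->e

DFS from h (visiting each vertex's neighbors in the order listed); mark gray on enter, black on exit:
h gray
  k gray
    b gray
    b black
  k black
  f gray
    g gray
      i gray
      i black
      j gray
      j black
      a gray
        e gray
          e→j: j black — skip
          c gray
            c→e: e is gray → back edge
First back edge: c → e.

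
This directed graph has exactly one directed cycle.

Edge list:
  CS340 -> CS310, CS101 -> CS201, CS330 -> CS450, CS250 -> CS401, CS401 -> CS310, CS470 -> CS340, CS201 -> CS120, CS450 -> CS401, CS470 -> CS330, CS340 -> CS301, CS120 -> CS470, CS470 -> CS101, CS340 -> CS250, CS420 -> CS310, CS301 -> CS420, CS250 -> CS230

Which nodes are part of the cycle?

CS101, CS120, CS201, CS470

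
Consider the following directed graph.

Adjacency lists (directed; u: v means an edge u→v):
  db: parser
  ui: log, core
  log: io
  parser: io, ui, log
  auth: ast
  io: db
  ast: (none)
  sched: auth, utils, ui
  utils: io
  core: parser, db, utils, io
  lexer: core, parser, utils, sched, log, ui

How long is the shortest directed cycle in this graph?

3

For each vertex v, BFS finds the shortest path from v back to v.
The shortest such closed walk is core → parser → ui → core, length 3.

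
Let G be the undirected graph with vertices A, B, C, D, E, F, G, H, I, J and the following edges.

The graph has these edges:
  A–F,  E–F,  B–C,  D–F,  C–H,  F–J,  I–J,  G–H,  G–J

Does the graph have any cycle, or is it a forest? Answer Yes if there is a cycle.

No

DFS, tracking each vertex's parent; an edge to a visited non-parent vertex closes a cycle.
Start from I:
visit I (parent –)
  visit J (parent I)
    visit G (parent J)
      visit H (parent G)
        visit C (parent H)
          C–H: parent, skip
          visit B (parent C)
            B–C: parent, skip
        H–G: parent, skip
      G–J: parent, skip
    J–I: parent, skip
    visit F (parent J)
      visit D (parent F)
        D–F: parent, skip
      F–J: parent, skip
      visit E (parent F)
        E–F: parent, skip
      visit A (parent F)
        A–F: parent, skip
No non-parent visited neighbor found — the graph is a forest.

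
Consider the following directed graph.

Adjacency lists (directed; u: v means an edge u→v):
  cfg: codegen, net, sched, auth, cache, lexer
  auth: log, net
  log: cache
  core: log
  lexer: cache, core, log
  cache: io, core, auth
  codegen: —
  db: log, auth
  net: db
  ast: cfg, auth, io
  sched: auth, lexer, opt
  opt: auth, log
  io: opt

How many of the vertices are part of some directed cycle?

A vertex is on a directed cycle iff it belongs to a strongly connected component of size ≥ 2 (or has a self-loop).
The vertices on cycles are {db, io, log, net, opt, auth, core, cache} — 8 in total.

8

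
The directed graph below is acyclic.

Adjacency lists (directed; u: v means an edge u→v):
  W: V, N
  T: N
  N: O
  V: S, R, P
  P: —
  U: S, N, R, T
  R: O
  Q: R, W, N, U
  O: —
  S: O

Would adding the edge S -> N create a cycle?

Adding S→N creates a cycle iff N can already reach S.
Explore from N: no path reaches S. The graph stays acyclic.

No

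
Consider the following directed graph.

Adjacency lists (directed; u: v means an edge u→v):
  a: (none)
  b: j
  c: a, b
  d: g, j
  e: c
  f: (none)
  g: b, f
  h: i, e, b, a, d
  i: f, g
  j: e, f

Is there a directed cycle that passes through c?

Yes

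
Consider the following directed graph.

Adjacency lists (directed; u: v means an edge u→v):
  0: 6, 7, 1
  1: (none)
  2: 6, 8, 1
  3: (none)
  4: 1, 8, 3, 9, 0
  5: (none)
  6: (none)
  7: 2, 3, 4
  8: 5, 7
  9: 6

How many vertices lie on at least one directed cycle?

A vertex is on a directed cycle iff it belongs to a strongly connected component of size ≥ 2 (or has a self-loop).
The vertices on cycles are {0, 2, 4, 7, 8} — 5 in total.

5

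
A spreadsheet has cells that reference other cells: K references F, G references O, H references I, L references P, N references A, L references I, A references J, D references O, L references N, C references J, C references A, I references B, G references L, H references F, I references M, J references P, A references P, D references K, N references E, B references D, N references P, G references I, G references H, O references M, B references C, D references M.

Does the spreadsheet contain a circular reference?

DFS with white/gray/black marking, starting from L:
L gray
  I gray
    M gray
    M black
    B gray
      D gray
        D→M: M black — skip
        K gray
          F gray
          F black
        K black
        O gray
          O→M: M black — skip
        O black
      D black
      C gray
        A gray
          P gray
          P black
          J gray
            J→P: P black — skip
          J black
        A black
        C→J: J black — skip
      C black
    B black
  I black
  N gray
    N→P: P black — skip
    E gray
    E black
    N→A: A black — skip
  N black
  L→P: P black — skip
L black
G gray
  G→L: L black — skip
  G→I: I black — skip
  H gray
    H→F: F black — skip
    H→I: I black — skip
  H black
  G→O: O black — skip
G black
Every edge goes to a white or black vertex — no back edge, so the graph is acyclic.

No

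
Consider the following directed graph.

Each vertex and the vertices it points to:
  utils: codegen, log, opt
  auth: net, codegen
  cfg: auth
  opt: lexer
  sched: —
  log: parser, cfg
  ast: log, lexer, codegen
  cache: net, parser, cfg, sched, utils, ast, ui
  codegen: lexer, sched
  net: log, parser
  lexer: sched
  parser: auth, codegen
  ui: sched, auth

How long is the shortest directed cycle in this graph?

For each vertex v, BFS finds the shortest path from v back to v.
The shortest such closed walk is net → parser → auth → net, length 3.

3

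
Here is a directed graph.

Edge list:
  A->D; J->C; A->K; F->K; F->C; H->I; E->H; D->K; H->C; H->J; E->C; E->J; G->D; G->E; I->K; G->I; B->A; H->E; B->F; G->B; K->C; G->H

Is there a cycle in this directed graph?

Yes

DFS with white/gray/black marking, starting from J:
J gray
  C gray
  C black
J black
I gray
  K gray
    K→C: C black — skip
  K black
I black
F gray
  F→K: K black — skip
  F→C: C black — skip
F black
H gray
  H→J: J black — skip
  H→I: I black — skip
  H→C: C black — skip
  E gray
    E→H: H is gray → back edge
Back edge found, so a cycle exists: H → E → H.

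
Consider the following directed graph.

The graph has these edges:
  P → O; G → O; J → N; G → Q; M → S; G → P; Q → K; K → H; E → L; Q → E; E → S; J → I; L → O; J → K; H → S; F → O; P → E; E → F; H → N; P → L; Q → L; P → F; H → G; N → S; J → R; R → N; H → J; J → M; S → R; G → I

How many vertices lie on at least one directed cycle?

A vertex is on a directed cycle iff it belongs to a strongly connected component of size ≥ 2 (or has a self-loop).
The vertices on cycles are {G, H, J, K, N, Q, R, S} — 8 in total.

8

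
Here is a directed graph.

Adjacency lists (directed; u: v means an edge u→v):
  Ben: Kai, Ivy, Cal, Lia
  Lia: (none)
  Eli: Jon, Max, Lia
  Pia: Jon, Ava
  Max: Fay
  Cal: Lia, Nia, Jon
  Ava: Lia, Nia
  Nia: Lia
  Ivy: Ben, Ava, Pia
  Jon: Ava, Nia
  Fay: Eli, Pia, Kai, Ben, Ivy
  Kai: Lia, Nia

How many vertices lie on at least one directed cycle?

A vertex is on a directed cycle iff it belongs to a strongly connected component of size ≥ 2 (or has a self-loop).
The vertices on cycles are {Ben, Eli, Fay, Ivy, Max} — 5 in total.

5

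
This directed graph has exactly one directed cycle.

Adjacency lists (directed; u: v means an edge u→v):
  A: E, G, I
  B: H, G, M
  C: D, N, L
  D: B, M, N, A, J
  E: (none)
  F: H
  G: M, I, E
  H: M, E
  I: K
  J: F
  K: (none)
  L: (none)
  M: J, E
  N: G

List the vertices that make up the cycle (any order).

F, H, J, M

DFS with gray/black marking from J:
J gray
  F gray
    H gray
      M gray
        M→J: J is gray → back edge
Back edge closes the cycle J → F → H → M → J; its vertices are {F, H, J, M}.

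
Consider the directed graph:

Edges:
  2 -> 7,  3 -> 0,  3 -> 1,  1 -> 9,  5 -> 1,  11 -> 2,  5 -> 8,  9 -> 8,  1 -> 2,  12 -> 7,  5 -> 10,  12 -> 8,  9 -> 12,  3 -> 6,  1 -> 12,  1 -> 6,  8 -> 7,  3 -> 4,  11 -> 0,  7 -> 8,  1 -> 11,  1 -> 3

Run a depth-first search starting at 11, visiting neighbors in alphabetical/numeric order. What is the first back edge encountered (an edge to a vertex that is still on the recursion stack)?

8->7

DFS from 11 (visiting neighbors in alphabetical/numeric order); mark gray on enter, black on exit:
11 gray
  0 gray
  0 black
  2 gray
    7 gray
      8 gray
        8→7: 7 is gray → back edge
First back edge: 8 → 7.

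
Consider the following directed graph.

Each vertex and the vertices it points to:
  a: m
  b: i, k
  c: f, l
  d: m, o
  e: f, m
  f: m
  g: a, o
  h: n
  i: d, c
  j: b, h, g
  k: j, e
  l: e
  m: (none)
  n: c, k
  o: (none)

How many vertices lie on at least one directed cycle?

A vertex is on a directed cycle iff it belongs to a strongly connected component of size ≥ 2 (or has a self-loop).
The vertices on cycles are {b, h, j, k, n} — 5 in total.

5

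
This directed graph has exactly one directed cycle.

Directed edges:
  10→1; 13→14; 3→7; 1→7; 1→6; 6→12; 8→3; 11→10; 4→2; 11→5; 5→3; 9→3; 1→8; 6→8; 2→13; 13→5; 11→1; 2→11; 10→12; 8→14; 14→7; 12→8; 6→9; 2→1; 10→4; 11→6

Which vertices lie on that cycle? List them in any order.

2, 4, 10, 11

DFS with gray/black marking from 2:
2 gray
  1 gray
    8 gray
      14 gray
        7 gray
        7 black
      14 black
      3 gray
        3→7: 7 black — skip
      3 black
    8 black
    1→7: 7 black — skip
    6 gray
      9 gray
        9→3: 3 black — skip
      9 black
      12 gray
        12→8: 8 black — skip
      12 black
      6→8: 8 black — skip
    6 black
  1 black
  13 gray
    13→14: 14 black — skip
    5 gray
      5→3: 3 black — skip
    5 black
  13 black
  11 gray
    11→1: 1 black — skip
    10 gray
      10→12: 12 black — skip
      10→1: 1 black — skip
      4 gray
        4→2: 2 is gray → back edge
Back edge closes the cycle 2 → 11 → 10 → 4 → 2; its vertices are {2, 4, 10, 11}.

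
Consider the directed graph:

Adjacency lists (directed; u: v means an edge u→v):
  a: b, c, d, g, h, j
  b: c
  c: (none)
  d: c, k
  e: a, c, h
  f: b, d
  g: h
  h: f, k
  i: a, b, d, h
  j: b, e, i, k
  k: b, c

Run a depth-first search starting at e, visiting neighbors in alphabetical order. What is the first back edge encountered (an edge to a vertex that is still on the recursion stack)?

j->e

DFS from e (visiting neighbors in alphabetical order); mark gray on enter, black on exit:
e gray
  a gray
    b gray
      c gray
      c black
    b black
    a→c: c black — skip
    d gray
      d→c: c black — skip
      k gray
        k→b: b black — skip
        k→c: c black — skip
      k black
    d black
    g gray
      h gray
        f gray
          f→b: b black — skip
          f→d: d black — skip
        f black
        h→k: k black — skip
      h black
    g black
    a→h: h black — skip
    j gray
      j→b: b black — skip
      j→e: e is gray → back edge
First back edge: j → e.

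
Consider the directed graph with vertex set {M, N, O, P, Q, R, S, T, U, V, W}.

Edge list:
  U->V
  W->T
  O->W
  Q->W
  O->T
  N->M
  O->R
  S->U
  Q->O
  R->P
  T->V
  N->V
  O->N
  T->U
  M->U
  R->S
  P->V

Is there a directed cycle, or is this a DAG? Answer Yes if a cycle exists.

No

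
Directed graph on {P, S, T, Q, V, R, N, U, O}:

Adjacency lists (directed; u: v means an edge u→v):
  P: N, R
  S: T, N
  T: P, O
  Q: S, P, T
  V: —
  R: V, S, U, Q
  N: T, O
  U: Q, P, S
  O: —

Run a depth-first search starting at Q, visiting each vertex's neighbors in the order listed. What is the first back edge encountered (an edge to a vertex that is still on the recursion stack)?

N→T

DFS from Q (visiting each vertex's neighbors in the order listed); mark gray on enter, black on exit:
Q gray
  S gray
    T gray
      P gray
        N gray
          N→T: T is gray → back edge
First back edge: N → T.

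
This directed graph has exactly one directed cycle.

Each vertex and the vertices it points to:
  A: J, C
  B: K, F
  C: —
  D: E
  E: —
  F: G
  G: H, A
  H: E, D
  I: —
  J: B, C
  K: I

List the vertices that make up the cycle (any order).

A, B, F, G, J

DFS with gray/black marking from J:
J gray
  B gray
    K gray
      I gray
      I black
    K black
    F gray
      G gray
        H gray
          E gray
          E black
          D gray
            D→E: E black — skip
          D black
        H black
        A gray
          A→J: J is gray → back edge
Back edge closes the cycle J → B → F → G → A → J; its vertices are {A, B, F, G, J}.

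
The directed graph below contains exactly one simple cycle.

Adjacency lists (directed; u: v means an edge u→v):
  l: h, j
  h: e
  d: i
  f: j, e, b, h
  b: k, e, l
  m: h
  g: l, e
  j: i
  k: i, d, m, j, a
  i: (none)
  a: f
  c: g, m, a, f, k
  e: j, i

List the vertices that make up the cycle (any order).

a, b, f, k

DFS with gray/black marking from k:
k gray
  i gray
  i black
  d gray
    d→i: i black — skip
  d black
  m gray
    h gray
      e gray
        j gray
          j→i: i black — skip
        j black
        e→i: i black — skip
      e black
    h black
  m black
  k→j: j black — skip
  a gray
    f gray
      f→j: j black — skip
      f→e: e black — skip
      b gray
        b→k: k is gray → back edge
Back edge closes the cycle k → a → f → b → k; its vertices are {a, b, f, k}.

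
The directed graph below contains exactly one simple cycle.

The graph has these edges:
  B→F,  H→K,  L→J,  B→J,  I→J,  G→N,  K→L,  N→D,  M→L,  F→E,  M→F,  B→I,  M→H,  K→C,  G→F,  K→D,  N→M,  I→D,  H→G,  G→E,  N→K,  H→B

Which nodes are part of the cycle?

DFS with gray/black marking from H:
H gray
  G gray
    F gray
      E gray
      E black
    F black
    G→E: E black — skip
    N gray
      M gray
        L gray
          J gray
          J black
        L black
        M→F: F black — skip
        M→H: H is gray → back edge
Back edge closes the cycle H → G → N → M → H; its vertices are {G, H, M, N}.

G, H, M, N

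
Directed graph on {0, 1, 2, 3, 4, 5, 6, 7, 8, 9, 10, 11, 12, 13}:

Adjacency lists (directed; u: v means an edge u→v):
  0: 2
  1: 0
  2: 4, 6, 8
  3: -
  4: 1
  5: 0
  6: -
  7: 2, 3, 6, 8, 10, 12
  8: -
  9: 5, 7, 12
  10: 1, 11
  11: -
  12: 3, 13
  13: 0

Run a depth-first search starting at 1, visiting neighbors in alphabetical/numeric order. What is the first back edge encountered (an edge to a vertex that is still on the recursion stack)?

DFS from 1 (visiting neighbors in alphabetical/numeric order); mark gray on enter, black on exit:
1 gray
  0 gray
    2 gray
      4 gray
        4→1: 1 is gray → back edge
First back edge: 4 → 1.

4→1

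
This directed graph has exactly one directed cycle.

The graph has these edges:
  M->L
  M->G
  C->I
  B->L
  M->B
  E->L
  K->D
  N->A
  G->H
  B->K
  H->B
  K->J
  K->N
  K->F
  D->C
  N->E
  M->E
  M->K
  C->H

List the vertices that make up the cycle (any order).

B, C, D, H, K

DFS with gray/black marking from B:
B gray
  K gray
    F gray
    F black
    D gray
      C gray
        I gray
        I black
        H gray
          H→B: B is gray → back edge
Back edge closes the cycle B → K → D → C → H → B; its vertices are {B, C, D, H, K}.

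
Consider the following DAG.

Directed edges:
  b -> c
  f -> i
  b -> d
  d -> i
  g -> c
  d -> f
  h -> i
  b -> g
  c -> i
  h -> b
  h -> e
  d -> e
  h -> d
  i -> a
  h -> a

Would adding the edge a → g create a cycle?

Yes

Adding a→g creates a cycle iff g can already reach a.
Path from g: g → c → i → a.
So g → … → a → g is a cycle.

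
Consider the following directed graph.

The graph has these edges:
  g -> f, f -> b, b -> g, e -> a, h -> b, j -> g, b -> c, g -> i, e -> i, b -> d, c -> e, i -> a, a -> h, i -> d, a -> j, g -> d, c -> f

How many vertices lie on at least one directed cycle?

9

A vertex is on a directed cycle iff it belongs to a strongly connected component of size ≥ 2 (or has a self-loop).
The vertices on cycles are {a, b, c, e, f, g, h, i, j} — 9 in total.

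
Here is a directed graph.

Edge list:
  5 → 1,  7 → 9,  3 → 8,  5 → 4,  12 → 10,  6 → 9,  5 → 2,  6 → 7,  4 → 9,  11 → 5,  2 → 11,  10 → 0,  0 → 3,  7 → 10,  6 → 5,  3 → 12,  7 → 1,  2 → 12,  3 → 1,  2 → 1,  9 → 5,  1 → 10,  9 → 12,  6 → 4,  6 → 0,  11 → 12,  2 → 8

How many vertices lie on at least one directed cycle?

10

A vertex is on a directed cycle iff it belongs to a strongly connected component of size ≥ 2 (or has a self-loop).
The vertices on cycles are {0, 1, 2, 3, 4, 5, 9, 10, 11, 12} — 10 in total.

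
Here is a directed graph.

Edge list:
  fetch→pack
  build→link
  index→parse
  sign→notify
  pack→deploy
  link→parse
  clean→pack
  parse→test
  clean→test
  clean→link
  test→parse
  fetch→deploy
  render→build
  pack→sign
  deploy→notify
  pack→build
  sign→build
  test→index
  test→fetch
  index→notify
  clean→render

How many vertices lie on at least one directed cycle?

8

A vertex is on a directed cycle iff it belongs to a strongly connected component of size ≥ 2 (or has a self-loop).
The vertices on cycles are {link, pack, sign, test, build, fetch, index, parse} — 8 in total.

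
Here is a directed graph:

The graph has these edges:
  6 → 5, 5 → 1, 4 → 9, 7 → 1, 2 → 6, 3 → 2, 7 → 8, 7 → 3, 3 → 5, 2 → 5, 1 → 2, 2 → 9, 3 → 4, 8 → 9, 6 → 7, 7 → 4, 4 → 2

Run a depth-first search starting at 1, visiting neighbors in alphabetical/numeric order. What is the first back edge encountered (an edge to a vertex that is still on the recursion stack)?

5→1

DFS from 1 (visiting neighbors in alphabetical/numeric order); mark gray on enter, black on exit:
1 gray
  2 gray
    5 gray
      5→1: 1 is gray → back edge
First back edge: 5 → 1.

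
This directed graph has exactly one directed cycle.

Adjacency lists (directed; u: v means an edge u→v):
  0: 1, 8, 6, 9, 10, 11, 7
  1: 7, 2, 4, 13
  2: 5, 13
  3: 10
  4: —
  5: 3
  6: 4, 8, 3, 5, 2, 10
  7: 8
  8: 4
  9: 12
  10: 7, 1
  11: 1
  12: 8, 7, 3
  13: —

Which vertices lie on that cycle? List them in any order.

DFS with gray/black marking from 5:
5 gray
  3 gray
    10 gray
      7 gray
        8 gray
          4 gray
          4 black
        8 black
      7 black
      1 gray
        1→7: 7 black — skip
        2 gray
          2→5: 5 is gray → back edge
Back edge closes the cycle 5 → 3 → 10 → 1 → 2 → 5; its vertices are {1, 2, 3, 5, 10}.

1, 2, 3, 5, 10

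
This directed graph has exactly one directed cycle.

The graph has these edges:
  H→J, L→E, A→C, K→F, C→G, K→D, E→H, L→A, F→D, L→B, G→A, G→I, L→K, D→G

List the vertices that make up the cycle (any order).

A, C, G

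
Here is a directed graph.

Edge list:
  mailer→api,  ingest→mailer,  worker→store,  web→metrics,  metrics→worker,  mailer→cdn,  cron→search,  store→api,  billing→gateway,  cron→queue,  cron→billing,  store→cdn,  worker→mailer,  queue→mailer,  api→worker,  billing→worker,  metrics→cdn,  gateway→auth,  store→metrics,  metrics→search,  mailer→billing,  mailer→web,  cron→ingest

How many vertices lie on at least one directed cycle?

A vertex is on a directed cycle iff it belongs to a strongly connected component of size ≥ 2 (or has a self-loop).
The vertices on cycles are {api, web, store, mailer, worker, billing, metrics} — 7 in total.

7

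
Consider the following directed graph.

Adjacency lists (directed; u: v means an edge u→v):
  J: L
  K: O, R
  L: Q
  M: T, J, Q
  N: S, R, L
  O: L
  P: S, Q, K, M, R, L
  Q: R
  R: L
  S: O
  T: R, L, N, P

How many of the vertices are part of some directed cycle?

6

A vertex is on a directed cycle iff it belongs to a strongly connected component of size ≥ 2 (or has a self-loop).
The vertices on cycles are {L, M, P, Q, R, T} — 6 in total.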